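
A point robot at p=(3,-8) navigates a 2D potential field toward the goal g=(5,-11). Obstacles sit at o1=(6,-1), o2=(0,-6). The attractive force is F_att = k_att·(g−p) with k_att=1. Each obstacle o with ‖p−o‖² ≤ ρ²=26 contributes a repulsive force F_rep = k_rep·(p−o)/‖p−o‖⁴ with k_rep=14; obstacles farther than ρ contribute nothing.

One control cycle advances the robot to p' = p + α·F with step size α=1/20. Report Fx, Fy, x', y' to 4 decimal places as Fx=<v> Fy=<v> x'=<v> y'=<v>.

Fx=2.2485 Fy=-3.1657 x'=3.1124 y'=-8.1583

F_att = 1·(g−p) = 1·(2,-3) = (2.0000,-3.0000)
o1: d²=58 > ρ²=26 → inactive
o2: d²=13 ≤ ρ²=26; F_rep = 14·(3,-2)/13² = (0.2485,-0.1657)
F = F_att + ΣF_rep = (2.2485,-3.1657)
p' = p + 1/20·F = (3.1124,-8.1583)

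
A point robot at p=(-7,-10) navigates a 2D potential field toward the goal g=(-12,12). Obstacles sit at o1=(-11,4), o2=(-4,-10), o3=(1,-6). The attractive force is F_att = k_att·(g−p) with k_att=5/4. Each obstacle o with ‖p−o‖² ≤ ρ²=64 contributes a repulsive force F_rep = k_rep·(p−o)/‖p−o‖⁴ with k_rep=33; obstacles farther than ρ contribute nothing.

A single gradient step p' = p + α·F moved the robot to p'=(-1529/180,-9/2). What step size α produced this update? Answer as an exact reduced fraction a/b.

F_att = 5/4·(g−p) = 5/4·(-5,22) = (-6.2500,27.5000)
o1: d²=212 > ρ²=64 → inactive
o2: d²=9 ≤ ρ²=64; F_rep = 33·(-3,0)/9² = (-1.2222,0.0000)
o3: d²=80 > ρ²=64 → inactive
F = F_att + ΣF_rep = (-7.4722,27.5000)
Δp = p'−p = (-1.4944,5.5000); α = Δx/Fx = (-269/180) / (-269/36) = 1/5
check: Δy/Fy = (11/2) / (55/2) = 1/5 ✓

α = 1/5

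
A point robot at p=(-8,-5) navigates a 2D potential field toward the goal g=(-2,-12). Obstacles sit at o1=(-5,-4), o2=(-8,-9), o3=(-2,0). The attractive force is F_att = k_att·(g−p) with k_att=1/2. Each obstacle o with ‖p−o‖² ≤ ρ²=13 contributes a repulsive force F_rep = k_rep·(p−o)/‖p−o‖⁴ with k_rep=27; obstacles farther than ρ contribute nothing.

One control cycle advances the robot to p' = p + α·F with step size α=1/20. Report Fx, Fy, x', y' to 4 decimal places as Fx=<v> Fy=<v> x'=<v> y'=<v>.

F_att = 1/2·(g−p) = 1/2·(6,-7) = (3.0000,-3.5000)
o1: d²=10 ≤ ρ²=13; F_rep = 27·(-3,-1)/10² = (-0.8100,-0.2700)
o2: d²=16 > ρ²=13 → inactive
o3: d²=61 > ρ²=13 → inactive
F = F_att + ΣF_rep = (2.1900,-3.7700)
p' = p + 1/20·F = (-7.8905,-5.1885)

Fx=2.1900 Fy=-3.7700 x'=-7.8905 y'=-5.1885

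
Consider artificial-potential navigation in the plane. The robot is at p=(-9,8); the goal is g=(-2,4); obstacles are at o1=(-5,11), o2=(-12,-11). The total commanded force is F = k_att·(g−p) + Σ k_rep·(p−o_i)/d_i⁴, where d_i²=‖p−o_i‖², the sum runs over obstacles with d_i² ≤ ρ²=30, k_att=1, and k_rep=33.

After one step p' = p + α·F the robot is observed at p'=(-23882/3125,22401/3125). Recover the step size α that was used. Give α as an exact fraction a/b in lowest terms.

α = 1/5

F_att = 1·(g−p) = 1·(7,-4) = (7.0000,-4.0000)
o1: d²=25 ≤ ρ²=30; F_rep = 33·(-4,-3)/25² = (-0.2112,-0.1584)
o2: d²=370 > ρ²=30 → inactive
F = F_att + ΣF_rep = (6.7888,-4.1584)
Δp = p'−p = (1.3578,-0.8317); α = Δx/Fx = (4243/3125) / (4243/625) = 1/5
check: Δy/Fy = (-2599/3125) / (-2599/625) = 1/5 ✓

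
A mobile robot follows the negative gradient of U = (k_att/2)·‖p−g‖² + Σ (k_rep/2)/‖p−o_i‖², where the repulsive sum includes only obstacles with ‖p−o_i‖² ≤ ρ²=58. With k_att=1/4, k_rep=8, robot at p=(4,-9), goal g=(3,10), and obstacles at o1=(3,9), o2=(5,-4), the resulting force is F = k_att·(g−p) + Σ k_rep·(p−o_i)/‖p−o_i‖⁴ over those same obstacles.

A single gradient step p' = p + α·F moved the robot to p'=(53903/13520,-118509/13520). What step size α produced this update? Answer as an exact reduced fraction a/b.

α = 1/20

F_att = 1/4·(g−p) = 1/4·(-1,19) = (-0.2500,4.7500)
o1: d²=325 > ρ²=58 → inactive
o2: d²=26 ≤ ρ²=58; F_rep = 8·(-1,-5)/26² = (-0.0118,-0.0592)
F = F_att + ΣF_rep = (-0.2618,4.6908)
Δp = p'−p = (-0.0131,0.2345); α = Δx/Fx = (-177/13520) / (-177/676) = 1/20
check: Δy/Fy = (3171/13520) / (3171/676) = 1/20 ✓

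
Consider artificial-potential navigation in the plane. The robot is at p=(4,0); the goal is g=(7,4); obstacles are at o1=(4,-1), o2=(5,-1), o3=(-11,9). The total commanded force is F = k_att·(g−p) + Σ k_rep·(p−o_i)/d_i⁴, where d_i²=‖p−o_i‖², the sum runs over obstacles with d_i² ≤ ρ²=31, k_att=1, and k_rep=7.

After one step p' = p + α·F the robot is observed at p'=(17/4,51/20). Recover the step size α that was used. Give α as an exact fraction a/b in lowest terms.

F_att = 1·(g−p) = 1·(3,4) = (3.0000,4.0000)
o1: d²=1 ≤ ρ²=31; F_rep = 7·(0,1)/1² = (0.0000,7.0000)
o2: d²=2 ≤ ρ²=31; F_rep = 7·(-1,1)/2² = (-1.7500,1.7500)
o3: d²=306 > ρ²=31 → inactive
F = F_att + ΣF_rep = (1.2500,12.7500)
Δp = p'−p = (0.2500,2.5500); α = Δx/Fx = (1/4) / (5/4) = 1/5
check: Δy/Fy = (51/20) / (51/4) = 1/5 ✓

α = 1/5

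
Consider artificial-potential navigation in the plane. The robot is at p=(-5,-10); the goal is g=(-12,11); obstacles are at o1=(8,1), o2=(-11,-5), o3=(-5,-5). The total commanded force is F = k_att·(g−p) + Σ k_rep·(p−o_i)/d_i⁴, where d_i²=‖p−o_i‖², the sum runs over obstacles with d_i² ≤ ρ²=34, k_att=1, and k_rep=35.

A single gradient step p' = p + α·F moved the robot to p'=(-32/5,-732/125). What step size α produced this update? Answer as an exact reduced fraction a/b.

α = 1/5

F_att = 1·(g−p) = 1·(-7,21) = (-7.0000,21.0000)
o1: d²=290 > ρ²=34 → inactive
o2: d²=61 > ρ²=34 → inactive
o3: d²=25 ≤ ρ²=34; F_rep = 35·(0,-5)/25² = (0.0000,-0.2800)
F = F_att + ΣF_rep = (-7.0000,20.7200)
Δp = p'−p = (-1.4000,4.1440); α = Δx/Fx = (-7/5) / (-7) = 1/5
check: Δy/Fy = (518/125) / (518/25) = 1/5 ✓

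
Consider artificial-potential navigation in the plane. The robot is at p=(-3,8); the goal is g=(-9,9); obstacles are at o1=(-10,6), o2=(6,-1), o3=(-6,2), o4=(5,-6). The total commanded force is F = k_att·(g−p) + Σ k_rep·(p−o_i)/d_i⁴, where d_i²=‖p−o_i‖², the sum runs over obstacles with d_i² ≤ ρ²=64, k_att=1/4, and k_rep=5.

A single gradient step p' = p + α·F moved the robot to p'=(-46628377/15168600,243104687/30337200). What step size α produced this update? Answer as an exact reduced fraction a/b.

F_att = 1/4·(g−p) = 1/4·(-6,1) = (-1.5000,0.2500)
o1: d²=53 ≤ ρ²=64; F_rep = 5·(7,2)/53² = (0.0125,0.0036)
o2: d²=162 > ρ²=64 → inactive
o3: d²=45 ≤ ρ²=64; F_rep = 5·(3,6)/45² = (0.0074,0.0148)
o4: d²=260 > ρ²=64 → inactive
F = F_att + ΣF_rep = (-1.4801,0.2684)
Δp = p'−p = (-0.0740,0.0134); α = Δx/Fx = (-1122577/15168600) / (-1122577/758430) = 1/20
check: Δy/Fy = (407087/30337200) / (407087/1516860) = 1/20 ✓

α = 1/20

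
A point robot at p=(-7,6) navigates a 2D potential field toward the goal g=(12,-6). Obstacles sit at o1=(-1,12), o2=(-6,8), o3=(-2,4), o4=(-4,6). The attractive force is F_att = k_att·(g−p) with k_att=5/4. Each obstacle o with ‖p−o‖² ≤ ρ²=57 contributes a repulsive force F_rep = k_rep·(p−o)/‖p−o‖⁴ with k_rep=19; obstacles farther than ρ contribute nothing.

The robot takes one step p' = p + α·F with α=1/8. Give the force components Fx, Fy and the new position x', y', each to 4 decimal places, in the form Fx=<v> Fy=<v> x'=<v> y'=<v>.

F_att = 5/4·(g−p) = 5/4·(19,-12) = (23.7500,-15.0000)
o1: d²=72 > ρ²=57 → inactive
o2: d²=5 ≤ ρ²=57; F_rep = 19·(-1,-2)/5² = (-0.7600,-1.5200)
o3: d²=29 ≤ ρ²=57; F_rep = 19·(-5,2)/29² = (-0.1130,0.0452)
o4: d²=9 ≤ ρ²=57; F_rep = 19·(-3,0)/9² = (-0.7037,0.0000)
F = F_att + ΣF_rep = (22.1733,-16.4748)
p' = p + 1/8·F = (-4.2283,3.9406)

Fx=22.1733 Fy=-16.4748 x'=-4.2283 y'=3.9406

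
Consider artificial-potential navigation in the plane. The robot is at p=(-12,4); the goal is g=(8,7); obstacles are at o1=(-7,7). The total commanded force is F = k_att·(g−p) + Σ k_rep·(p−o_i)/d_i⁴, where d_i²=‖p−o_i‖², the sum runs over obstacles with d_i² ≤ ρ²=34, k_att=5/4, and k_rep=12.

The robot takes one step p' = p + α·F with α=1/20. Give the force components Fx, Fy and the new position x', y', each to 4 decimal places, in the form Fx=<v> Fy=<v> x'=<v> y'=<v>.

F_att = 5/4·(g−p) = 5/4·(20,3) = (25.0000,3.7500)
o1: d²=34 ≤ ρ²=34; F_rep = 12·(-5,-3)/34² = (-0.0519,-0.0311)
F = F_att + ΣF_rep = (24.9481,3.7189)
p' = p + 1/20·F = (-10.7526,4.1859)

Fx=24.9481 Fy=3.7189 x'=-10.7526 y'=4.1859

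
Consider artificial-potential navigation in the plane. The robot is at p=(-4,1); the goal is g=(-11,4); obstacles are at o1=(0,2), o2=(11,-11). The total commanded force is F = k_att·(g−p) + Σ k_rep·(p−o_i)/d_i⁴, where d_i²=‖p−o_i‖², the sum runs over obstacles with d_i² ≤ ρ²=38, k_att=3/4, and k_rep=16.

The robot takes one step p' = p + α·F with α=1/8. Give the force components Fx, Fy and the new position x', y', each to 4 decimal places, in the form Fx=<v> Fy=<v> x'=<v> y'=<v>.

Fx=-5.4715 Fy=2.1946 x'=-4.6839 y'=1.2743

F_att = 3/4·(g−p) = 3/4·(-7,3) = (-5.2500,2.2500)
o1: d²=17 ≤ ρ²=38; F_rep = 16·(-4,-1)/17² = (-0.2215,-0.0554)
o2: d²=369 > ρ²=38 → inactive
F = F_att + ΣF_rep = (-5.4715,2.1946)
p' = p + 1/8·F = (-4.6839,1.2743)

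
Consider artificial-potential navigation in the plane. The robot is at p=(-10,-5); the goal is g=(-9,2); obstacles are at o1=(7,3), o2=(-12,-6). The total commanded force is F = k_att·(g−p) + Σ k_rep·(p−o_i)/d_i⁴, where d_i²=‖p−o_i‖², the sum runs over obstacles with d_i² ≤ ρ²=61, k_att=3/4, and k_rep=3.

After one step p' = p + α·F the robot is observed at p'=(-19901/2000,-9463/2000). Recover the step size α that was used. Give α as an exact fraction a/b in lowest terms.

α = 1/20

F_att = 3/4·(g−p) = 3/4·(1,7) = (0.7500,5.2500)
o1: d²=353 > ρ²=61 → inactive
o2: d²=5 ≤ ρ²=61; F_rep = 3·(2,1)/5² = (0.2400,0.1200)
F = F_att + ΣF_rep = (0.9900,5.3700)
Δp = p'−p = (0.0495,0.2685); α = Δx/Fx = (99/2000) / (99/100) = 1/20
check: Δy/Fy = (537/2000) / (537/100) = 1/20 ✓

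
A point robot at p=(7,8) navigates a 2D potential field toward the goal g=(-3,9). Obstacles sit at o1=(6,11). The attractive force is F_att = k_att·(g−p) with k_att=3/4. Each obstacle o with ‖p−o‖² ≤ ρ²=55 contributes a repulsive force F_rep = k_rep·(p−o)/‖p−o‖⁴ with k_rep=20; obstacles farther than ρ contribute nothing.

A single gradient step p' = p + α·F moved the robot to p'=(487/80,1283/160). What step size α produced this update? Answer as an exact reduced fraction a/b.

F_att = 3/4·(g−p) = 3/4·(-10,1) = (-7.5000,0.7500)
o1: d²=10 ≤ ρ²=55; F_rep = 20·(1,-3)/10² = (0.2000,-0.6000)
F = F_att + ΣF_rep = (-7.3000,0.1500)
Δp = p'−p = (-0.9125,0.0187); α = Δx/Fx = (-73/80) / (-73/10) = 1/8
check: Δy/Fy = (3/160) / (3/20) = 1/8 ✓

α = 1/8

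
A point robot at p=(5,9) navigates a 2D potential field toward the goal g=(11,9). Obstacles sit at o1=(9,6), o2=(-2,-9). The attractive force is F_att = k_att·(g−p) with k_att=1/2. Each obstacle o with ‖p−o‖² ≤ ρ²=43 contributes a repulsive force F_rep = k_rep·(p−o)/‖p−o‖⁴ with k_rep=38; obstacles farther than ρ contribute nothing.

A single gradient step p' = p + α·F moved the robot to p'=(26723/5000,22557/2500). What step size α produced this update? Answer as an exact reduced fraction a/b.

α = 1/8

F_att = 1/2·(g−p) = 1/2·(6,0) = (3.0000,0.0000)
o1: d²=25 ≤ ρ²=43; F_rep = 38·(-4,3)/25² = (-0.2432,0.1824)
o2: d²=373 > ρ²=43 → inactive
F = F_att + ΣF_rep = (2.7568,0.1824)
Δp = p'−p = (0.3446,0.0228); α = Δx/Fx = (1723/5000) / (1723/625) = 1/8
check: Δy/Fy = (57/2500) / (114/625) = 1/8 ✓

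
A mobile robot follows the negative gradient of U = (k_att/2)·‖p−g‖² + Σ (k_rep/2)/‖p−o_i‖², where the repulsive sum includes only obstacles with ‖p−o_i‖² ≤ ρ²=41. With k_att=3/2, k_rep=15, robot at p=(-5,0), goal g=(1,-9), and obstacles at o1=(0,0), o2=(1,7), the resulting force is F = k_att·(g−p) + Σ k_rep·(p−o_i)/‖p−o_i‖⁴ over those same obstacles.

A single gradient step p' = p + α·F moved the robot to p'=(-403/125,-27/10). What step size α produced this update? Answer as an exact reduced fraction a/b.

α = 1/5

F_att = 3/2·(g−p) = 3/2·(6,-9) = (9.0000,-13.5000)
o1: d²=25 ≤ ρ²=41; F_rep = 15·(-5,0)/25² = (-0.1200,0.0000)
o2: d²=85 > ρ²=41 → inactive
F = F_att + ΣF_rep = (8.8800,-13.5000)
Δp = p'−p = (1.7760,-2.7000); α = Δx/Fx = (222/125) / (222/25) = 1/5
check: Δy/Fy = (-27/10) / (-27/2) = 1/5 ✓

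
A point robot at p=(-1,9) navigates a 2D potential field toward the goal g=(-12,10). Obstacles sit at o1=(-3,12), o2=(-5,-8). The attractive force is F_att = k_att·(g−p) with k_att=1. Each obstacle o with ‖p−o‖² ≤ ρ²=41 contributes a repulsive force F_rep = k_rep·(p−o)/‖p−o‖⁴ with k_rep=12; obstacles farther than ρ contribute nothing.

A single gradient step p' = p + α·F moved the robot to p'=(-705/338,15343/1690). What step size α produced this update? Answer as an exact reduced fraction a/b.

α = 1/10

F_att = 1·(g−p) = 1·(-11,1) = (-11.0000,1.0000)
o1: d²=13 ≤ ρ²=41; F_rep = 12·(2,-3)/13² = (0.1420,-0.2130)
o2: d²=305 > ρ²=41 → inactive
F = F_att + ΣF_rep = (-10.8580,0.7870)
Δp = p'−p = (-1.0858,0.0787); α = Δx/Fx = (-367/338) / (-1835/169) = 1/10
check: Δy/Fy = (133/1690) / (133/169) = 1/10 ✓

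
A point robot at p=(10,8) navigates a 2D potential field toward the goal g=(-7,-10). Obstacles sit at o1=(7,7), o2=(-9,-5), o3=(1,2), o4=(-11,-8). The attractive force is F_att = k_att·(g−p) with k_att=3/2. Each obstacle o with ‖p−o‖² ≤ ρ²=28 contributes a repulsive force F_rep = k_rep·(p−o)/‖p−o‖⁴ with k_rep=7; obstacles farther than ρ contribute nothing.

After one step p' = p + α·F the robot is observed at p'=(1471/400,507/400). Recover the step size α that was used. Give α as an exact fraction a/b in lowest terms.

α = 1/4

F_att = 3/2·(g−p) = 3/2·(-17,-18) = (-25.5000,-27.0000)
o1: d²=10 ≤ ρ²=28; F_rep = 7·(3,1)/10² = (0.2100,0.0700)
o2: d²=530 > ρ²=28 → inactive
o3: d²=117 > ρ²=28 → inactive
o4: d²=697 > ρ²=28 → inactive
F = F_att + ΣF_rep = (-25.2900,-26.9300)
Δp = p'−p = (-6.3225,-6.7325); α = Δx/Fx = (-2529/400) / (-2529/100) = 1/4
check: Δy/Fy = (-2693/400) / (-2693/100) = 1/4 ✓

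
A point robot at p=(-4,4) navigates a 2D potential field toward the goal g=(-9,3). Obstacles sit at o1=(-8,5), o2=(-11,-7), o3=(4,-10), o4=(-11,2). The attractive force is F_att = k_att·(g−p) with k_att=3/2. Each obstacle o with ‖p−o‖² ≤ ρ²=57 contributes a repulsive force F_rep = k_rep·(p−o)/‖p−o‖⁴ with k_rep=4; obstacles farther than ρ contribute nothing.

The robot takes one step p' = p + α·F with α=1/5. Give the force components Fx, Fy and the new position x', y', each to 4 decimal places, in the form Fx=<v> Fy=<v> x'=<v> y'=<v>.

F_att = 3/2·(g−p) = 3/2·(-5,-1) = (-7.5000,-1.5000)
o1: d²=17 ≤ ρ²=57; F_rep = 4·(4,-1)/17² = (0.0554,-0.0138)
o2: d²=170 > ρ²=57 → inactive
o3: d²=260 > ρ²=57 → inactive
o4: d²=53 ≤ ρ²=57; F_rep = 4·(7,2)/53² = (0.0100,0.0028)
F = F_att + ΣF_rep = (-7.4347,-1.5110)
p' = p + 1/5·F = (-5.4869,3.6978)

Fx=-7.4347 Fy=-1.5110 x'=-5.4869 y'=3.6978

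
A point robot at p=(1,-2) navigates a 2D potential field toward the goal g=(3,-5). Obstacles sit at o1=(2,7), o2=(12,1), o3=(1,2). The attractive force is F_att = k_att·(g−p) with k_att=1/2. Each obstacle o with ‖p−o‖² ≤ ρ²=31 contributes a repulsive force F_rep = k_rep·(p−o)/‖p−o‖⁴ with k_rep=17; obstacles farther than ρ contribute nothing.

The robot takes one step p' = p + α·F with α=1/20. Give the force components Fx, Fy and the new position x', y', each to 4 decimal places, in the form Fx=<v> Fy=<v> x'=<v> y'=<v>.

Fx=1.0000 Fy=-1.7656 x'=1.0500 y'=-2.0883

F_att = 1/2·(g−p) = 1/2·(2,-3) = (1.0000,-1.5000)
o1: d²=82 > ρ²=31 → inactive
o2: d²=130 > ρ²=31 → inactive
o3: d²=16 ≤ ρ²=31; F_rep = 17·(0,-4)/16² = (0.0000,-0.2656)
F = F_att + ΣF_rep = (1.0000,-1.7656)
p' = p + 1/20·F = (1.0500,-2.0883)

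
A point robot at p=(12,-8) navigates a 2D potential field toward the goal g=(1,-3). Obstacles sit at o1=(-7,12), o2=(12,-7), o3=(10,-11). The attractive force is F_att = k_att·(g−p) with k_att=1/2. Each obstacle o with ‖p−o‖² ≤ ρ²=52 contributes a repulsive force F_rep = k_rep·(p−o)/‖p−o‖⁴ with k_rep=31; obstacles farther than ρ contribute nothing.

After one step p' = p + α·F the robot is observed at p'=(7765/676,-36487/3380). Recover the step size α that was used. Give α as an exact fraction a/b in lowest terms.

α = 1/10

F_att = 1/2·(g−p) = 1/2·(-11,5) = (-5.5000,2.5000)
o1: d²=761 > ρ²=52 → inactive
o2: d²=1 ≤ ρ²=52; F_rep = 31·(0,-1)/1² = (0.0000,-31.0000)
o3: d²=13 ≤ ρ²=52; F_rep = 31·(2,3)/13² = (0.3669,0.5503)
F = F_att + ΣF_rep = (-5.1331,-27.9497)
Δp = p'−p = (-0.5133,-2.7950); α = Δx/Fx = (-347/676) / (-1735/338) = 1/10
check: Δy/Fy = (-9447/3380) / (-9447/338) = 1/10 ✓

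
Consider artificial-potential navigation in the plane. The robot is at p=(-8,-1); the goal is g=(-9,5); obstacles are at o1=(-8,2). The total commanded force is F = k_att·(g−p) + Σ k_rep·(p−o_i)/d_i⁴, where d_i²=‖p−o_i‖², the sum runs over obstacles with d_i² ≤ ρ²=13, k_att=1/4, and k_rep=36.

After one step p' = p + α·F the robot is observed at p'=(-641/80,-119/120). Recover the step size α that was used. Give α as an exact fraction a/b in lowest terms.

α = 1/20

F_att = 1/4·(g−p) = 1/4·(-1,6) = (-0.2500,1.5000)
o1: d²=9 ≤ ρ²=13; F_rep = 36·(0,-3)/9² = (0.0000,-1.3333)
F = F_att + ΣF_rep = (-0.2500,0.1667)
Δp = p'−p = (-0.0125,0.0083); α = Δx/Fx = (-1/80) / (-1/4) = 1/20
check: Δy/Fy = (1/120) / (1/6) = 1/20 ✓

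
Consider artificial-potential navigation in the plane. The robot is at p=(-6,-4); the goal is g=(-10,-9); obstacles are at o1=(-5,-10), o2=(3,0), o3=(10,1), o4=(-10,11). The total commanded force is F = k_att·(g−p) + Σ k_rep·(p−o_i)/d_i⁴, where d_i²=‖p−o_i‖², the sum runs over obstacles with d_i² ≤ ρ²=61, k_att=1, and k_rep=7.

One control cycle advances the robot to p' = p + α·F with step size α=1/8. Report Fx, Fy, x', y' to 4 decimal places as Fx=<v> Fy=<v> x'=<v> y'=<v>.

Fx=-4.0051 Fy=-4.9693 x'=-6.5006 y'=-4.6212

F_att = 1·(g−p) = 1·(-4,-5) = (-4.0000,-5.0000)
o1: d²=37 ≤ ρ²=61; F_rep = 7·(-1,6)/37² = (-0.0051,0.0307)
o2: d²=97 > ρ²=61 → inactive
o3: d²=281 > ρ²=61 → inactive
o4: d²=241 > ρ²=61 → inactive
F = F_att + ΣF_rep = (-4.0051,-4.9693)
p' = p + 1/8·F = (-6.5006,-4.6212)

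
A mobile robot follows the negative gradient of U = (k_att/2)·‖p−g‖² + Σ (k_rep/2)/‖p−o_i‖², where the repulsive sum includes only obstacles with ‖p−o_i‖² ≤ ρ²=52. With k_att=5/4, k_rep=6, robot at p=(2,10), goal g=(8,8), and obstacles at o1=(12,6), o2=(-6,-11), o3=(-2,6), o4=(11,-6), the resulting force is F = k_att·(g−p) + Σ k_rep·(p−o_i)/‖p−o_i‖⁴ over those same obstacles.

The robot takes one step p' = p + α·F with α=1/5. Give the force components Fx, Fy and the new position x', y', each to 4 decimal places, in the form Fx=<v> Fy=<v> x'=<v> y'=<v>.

F_att = 5/4·(g−p) = 5/4·(6,-2) = (7.5000,-2.5000)
o1: d²=116 > ρ²=52 → inactive
o2: d²=505 > ρ²=52 → inactive
o3: d²=32 ≤ ρ²=52; F_rep = 6·(4,4)/32² = (0.0234,0.0234)
o4: d²=337 > ρ²=52 → inactive
F = F_att + ΣF_rep = (7.5234,-2.4766)
p' = p + 1/5·F = (3.5047,9.5047)

Fx=7.5234 Fy=-2.4766 x'=3.5047 y'=9.5047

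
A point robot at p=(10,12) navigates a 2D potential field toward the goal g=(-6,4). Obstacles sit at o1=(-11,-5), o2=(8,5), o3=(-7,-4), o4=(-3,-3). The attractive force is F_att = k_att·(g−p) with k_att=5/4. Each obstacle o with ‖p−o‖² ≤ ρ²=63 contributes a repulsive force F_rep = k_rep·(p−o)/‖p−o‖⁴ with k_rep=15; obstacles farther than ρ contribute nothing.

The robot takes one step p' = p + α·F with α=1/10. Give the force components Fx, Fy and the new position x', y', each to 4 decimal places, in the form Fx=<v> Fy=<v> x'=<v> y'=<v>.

F_att = 5/4·(g−p) = 5/4·(-16,-8) = (-20.0000,-10.0000)
o1: d²=730 > ρ²=63 → inactive
o2: d²=53 ≤ ρ²=63; F_rep = 15·(2,7)/53² = (0.0107,0.0374)
o3: d²=545 > ρ²=63 → inactive
o4: d²=394 > ρ²=63 → inactive
F = F_att + ΣF_rep = (-19.9893,-9.9626)
p' = p + 1/10·F = (8.0011,11.0037)

Fx=-19.9893 Fy=-9.9626 x'=8.0011 y'=11.0037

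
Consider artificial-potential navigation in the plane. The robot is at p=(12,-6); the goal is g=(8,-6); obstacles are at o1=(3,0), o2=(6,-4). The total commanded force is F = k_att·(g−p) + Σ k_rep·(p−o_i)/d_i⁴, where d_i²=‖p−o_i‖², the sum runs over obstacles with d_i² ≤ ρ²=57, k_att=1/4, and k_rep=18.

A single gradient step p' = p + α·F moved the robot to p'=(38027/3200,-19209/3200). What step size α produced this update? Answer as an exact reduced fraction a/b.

F_att = 1/4·(g−p) = 1/4·(-4,0) = (-1.0000,0.0000)
o1: d²=117 > ρ²=57 → inactive
o2: d²=40 ≤ ρ²=57; F_rep = 18·(6,-2)/40² = (0.0675,-0.0225)
F = F_att + ΣF_rep = (-0.9325,-0.0225)
Δp = p'−p = (-0.1166,-0.0028); α = Δx/Fx = (-373/3200) / (-373/400) = 1/8
check: Δy/Fy = (-9/3200) / (-9/400) = 1/8 ✓

α = 1/8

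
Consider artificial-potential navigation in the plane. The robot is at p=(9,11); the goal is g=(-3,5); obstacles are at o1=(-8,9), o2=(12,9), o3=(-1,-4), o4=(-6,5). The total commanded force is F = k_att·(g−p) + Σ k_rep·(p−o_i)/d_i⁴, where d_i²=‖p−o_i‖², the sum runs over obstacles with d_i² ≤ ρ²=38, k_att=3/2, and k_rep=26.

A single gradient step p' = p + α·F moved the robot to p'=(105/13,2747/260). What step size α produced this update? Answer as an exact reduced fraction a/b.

F_att = 3/2·(g−p) = 3/2·(-12,-6) = (-18.0000,-9.0000)
o1: d²=293 > ρ²=38 → inactive
o2: d²=13 ≤ ρ²=38; F_rep = 26·(-3,2)/13² = (-0.4615,0.3077)
o3: d²=325 > ρ²=38 → inactive
o4: d²=261 > ρ²=38 → inactive
F = F_att + ΣF_rep = (-18.4615,-8.6923)
Δp = p'−p = (-0.9231,-0.4346); α = Δx/Fx = (-12/13) / (-240/13) = 1/20
check: Δy/Fy = (-113/260) / (-113/13) = 1/20 ✓

α = 1/20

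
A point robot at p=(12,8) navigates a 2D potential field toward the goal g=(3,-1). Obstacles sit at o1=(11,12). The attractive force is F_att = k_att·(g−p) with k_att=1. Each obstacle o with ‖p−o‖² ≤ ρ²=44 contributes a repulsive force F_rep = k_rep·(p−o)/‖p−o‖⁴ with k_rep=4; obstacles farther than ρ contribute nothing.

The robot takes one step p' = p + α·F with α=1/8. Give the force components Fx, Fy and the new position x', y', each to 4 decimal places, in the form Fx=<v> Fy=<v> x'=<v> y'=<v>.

F_att = 1·(g−p) = 1·(-9,-9) = (-9.0000,-9.0000)
o1: d²=17 ≤ ρ²=44; F_rep = 4·(1,-4)/17² = (0.0138,-0.0554)
F = F_att + ΣF_rep = (-8.9862,-9.0554)
p' = p + 1/8·F = (10.8767,6.8681)

Fx=-8.9862 Fy=-9.0554 x'=10.8767 y'=6.8681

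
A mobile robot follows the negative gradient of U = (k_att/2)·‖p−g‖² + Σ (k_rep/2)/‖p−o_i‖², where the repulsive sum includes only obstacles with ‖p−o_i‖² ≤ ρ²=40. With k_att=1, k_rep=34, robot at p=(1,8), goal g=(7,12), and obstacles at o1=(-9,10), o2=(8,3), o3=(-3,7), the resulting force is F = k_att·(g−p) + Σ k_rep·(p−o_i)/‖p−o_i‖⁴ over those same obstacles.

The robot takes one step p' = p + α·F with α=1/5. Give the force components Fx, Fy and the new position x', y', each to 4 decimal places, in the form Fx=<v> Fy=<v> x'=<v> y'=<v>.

F_att = 1·(g−p) = 1·(6,4) = (6.0000,4.0000)
o1: d²=104 > ρ²=40 → inactive
o2: d²=74 > ρ²=40 → inactive
o3: d²=17 ≤ ρ²=40; F_rep = 34·(4,1)/17² = (0.4706,0.1176)
F = F_att + ΣF_rep = (6.4706,4.1176)
p' = p + 1/5·F = (2.2941,8.8235)

Fx=6.4706 Fy=4.1176 x'=2.2941 y'=8.8235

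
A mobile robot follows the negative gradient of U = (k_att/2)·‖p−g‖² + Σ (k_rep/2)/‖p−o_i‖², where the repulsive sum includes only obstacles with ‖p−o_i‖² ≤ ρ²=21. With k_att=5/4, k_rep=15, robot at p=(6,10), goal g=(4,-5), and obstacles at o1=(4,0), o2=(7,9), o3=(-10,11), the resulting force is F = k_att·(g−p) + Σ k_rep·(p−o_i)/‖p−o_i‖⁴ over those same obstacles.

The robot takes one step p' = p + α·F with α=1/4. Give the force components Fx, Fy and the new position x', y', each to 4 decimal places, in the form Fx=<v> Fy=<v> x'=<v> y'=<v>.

Fx=-6.2500 Fy=-15.0000 x'=4.4375 y'=6.2500

F_att = 5/4·(g−p) = 5/4·(-2,-15) = (-2.5000,-18.7500)
o1: d²=104 > ρ²=21 → inactive
o2: d²=2 ≤ ρ²=21; F_rep = 15·(-1,1)/2² = (-3.7500,3.7500)
o3: d²=257 > ρ²=21 → inactive
F = F_att + ΣF_rep = (-6.2500,-15.0000)
p' = p + 1/4·F = (4.4375,6.2500)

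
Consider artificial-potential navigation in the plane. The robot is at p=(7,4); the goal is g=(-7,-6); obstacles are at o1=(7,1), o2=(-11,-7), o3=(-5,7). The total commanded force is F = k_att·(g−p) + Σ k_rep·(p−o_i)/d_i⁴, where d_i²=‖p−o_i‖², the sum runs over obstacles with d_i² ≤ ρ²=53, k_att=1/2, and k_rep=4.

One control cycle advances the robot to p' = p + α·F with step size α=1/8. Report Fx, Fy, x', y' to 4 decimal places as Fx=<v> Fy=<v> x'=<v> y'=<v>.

F_att = 1/2·(g−p) = 1/2·(-14,-10) = (-7.0000,-5.0000)
o1: d²=9 ≤ ρ²=53; F_rep = 4·(0,3)/9² = (0.0000,0.1481)
o2: d²=445 > ρ²=53 → inactive
o3: d²=153 > ρ²=53 → inactive
F = F_att + ΣF_rep = (-7.0000,-4.8519)
p' = p + 1/8·F = (6.1250,3.3935)

Fx=-7.0000 Fy=-4.8519 x'=6.1250 y'=3.3935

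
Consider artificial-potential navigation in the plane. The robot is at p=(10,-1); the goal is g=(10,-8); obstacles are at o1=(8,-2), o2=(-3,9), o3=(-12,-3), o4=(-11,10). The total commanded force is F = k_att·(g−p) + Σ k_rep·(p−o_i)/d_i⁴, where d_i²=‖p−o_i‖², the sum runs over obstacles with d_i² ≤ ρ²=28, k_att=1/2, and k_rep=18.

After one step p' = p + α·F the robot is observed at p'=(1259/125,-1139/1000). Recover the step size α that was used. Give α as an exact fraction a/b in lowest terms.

F_att = 1/2·(g−p) = 1/2·(0,-7) = (0.0000,-3.5000)
o1: d²=5 ≤ ρ²=28; F_rep = 18·(2,1)/5² = (1.4400,0.7200)
o2: d²=269 > ρ²=28 → inactive
o3: d²=488 > ρ²=28 → inactive
o4: d²=562 > ρ²=28 → inactive
F = F_att + ΣF_rep = (1.4400,-2.7800)
Δp = p'−p = (0.0720,-0.1390); α = Δx/Fx = (9/125) / (36/25) = 1/20
check: Δy/Fy = (-139/1000) / (-139/50) = 1/20 ✓

α = 1/20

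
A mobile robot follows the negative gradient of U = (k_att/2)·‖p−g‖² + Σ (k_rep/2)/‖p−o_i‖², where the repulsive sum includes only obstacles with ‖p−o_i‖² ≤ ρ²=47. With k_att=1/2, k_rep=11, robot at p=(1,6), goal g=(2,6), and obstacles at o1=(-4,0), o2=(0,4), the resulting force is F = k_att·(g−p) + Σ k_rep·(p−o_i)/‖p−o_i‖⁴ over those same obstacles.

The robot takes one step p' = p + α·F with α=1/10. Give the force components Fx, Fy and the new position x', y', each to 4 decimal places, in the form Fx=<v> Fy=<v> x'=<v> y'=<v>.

Fx=0.9400 Fy=0.8800 x'=1.0940 y'=6.0880

F_att = 1/2·(g−p) = 1/2·(1,0) = (0.5000,0.0000)
o1: d²=61 > ρ²=47 → inactive
o2: d²=5 ≤ ρ²=47; F_rep = 11·(1,2)/5² = (0.4400,0.8800)
F = F_att + ΣF_rep = (0.9400,0.8800)
p' = p + 1/10·F = (1.0940,6.0880)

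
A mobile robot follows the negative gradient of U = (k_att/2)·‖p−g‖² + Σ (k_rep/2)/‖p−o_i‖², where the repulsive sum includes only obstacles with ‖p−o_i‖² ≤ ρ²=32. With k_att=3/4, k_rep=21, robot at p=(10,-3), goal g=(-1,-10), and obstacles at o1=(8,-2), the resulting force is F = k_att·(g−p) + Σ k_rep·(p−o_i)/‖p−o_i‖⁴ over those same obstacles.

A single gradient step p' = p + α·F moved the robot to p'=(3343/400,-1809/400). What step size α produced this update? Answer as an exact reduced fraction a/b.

F_att = 3/4·(g−p) = 3/4·(-11,-7) = (-8.2500,-5.2500)
o1: d²=5 ≤ ρ²=32; F_rep = 21·(2,-1)/5² = (1.6800,-0.8400)
F = F_att + ΣF_rep = (-6.5700,-6.0900)
Δp = p'−p = (-1.6425,-1.5225); α = Δx/Fx = (-657/400) / (-657/100) = 1/4
check: Δy/Fy = (-609/400) / (-609/100) = 1/4 ✓

α = 1/4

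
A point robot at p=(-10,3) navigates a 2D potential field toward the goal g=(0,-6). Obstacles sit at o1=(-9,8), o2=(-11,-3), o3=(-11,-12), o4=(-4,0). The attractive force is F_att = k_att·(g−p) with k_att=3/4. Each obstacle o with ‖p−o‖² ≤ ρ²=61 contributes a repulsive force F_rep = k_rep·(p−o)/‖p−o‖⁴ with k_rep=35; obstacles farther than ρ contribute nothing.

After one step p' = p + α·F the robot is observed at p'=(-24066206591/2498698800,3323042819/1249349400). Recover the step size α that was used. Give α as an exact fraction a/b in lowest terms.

α = 1/20

F_att = 3/4·(g−p) = 3/4·(10,-9) = (7.5000,-6.7500)
o1: d²=26 ≤ ρ²=61; F_rep = 35·(-1,-5)/26² = (-0.0518,-0.2589)
o2: d²=37 ≤ ρ²=61; F_rep = 35·(1,6)/37² = (0.0256,0.1534)
o3: d²=226 > ρ²=61 → inactive
o4: d²=45 ≤ ρ²=61; F_rep = 35·(-6,3)/45² = (-0.1037,0.0519)
F = F_att + ΣF_rep = (7.3701,-6.8036)
Δp = p'−p = (0.3685,-0.3402); α = Δx/Fx = (920781409/2498698800) / (920781409/124934940) = 1/20
check: Δy/Fy = (-425005381/1249349400) / (-425005381/62467470) = 1/20 ✓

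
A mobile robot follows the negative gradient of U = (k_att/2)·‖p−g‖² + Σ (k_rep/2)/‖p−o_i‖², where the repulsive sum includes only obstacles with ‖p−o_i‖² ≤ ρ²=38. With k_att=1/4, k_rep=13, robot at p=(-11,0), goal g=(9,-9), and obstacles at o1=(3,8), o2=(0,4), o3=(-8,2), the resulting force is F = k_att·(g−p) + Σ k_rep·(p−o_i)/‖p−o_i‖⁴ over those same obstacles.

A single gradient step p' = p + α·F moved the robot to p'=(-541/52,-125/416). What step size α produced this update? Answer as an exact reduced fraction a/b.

F_att = 1/4·(g−p) = 1/4·(20,-9) = (5.0000,-2.2500)
o1: d²=260 > ρ²=38 → inactive
o2: d²=137 > ρ²=38 → inactive
o3: d²=13 ≤ ρ²=38; F_rep = 13·(-3,-2)/13² = (-0.2308,-0.1538)
F = F_att + ΣF_rep = (4.7692,-2.4038)
Δp = p'−p = (0.5962,-0.3005); α = Δx/Fx = (31/52) / (62/13) = 1/8
check: Δy/Fy = (-125/416) / (-125/52) = 1/8 ✓

α = 1/8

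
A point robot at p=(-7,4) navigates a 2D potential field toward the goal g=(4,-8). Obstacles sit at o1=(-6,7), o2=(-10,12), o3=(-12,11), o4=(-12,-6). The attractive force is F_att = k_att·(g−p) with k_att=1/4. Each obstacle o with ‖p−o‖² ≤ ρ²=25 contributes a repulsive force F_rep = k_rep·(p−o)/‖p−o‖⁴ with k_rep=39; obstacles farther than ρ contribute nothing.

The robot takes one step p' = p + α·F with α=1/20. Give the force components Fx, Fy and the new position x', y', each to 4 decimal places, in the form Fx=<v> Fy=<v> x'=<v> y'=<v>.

Fx=2.3600 Fy=-4.1700 x'=-6.8820 y'=3.7915

F_att = 1/4·(g−p) = 1/4·(11,-12) = (2.7500,-3.0000)
o1: d²=10 ≤ ρ²=25; F_rep = 39·(-1,-3)/10² = (-0.3900,-1.1700)
o2: d²=73 > ρ²=25 → inactive
o3: d²=74 > ρ²=25 → inactive
o4: d²=125 > ρ²=25 → inactive
F = F_att + ΣF_rep = (2.3600,-4.1700)
p' = p + 1/20·F = (-6.8820,3.7915)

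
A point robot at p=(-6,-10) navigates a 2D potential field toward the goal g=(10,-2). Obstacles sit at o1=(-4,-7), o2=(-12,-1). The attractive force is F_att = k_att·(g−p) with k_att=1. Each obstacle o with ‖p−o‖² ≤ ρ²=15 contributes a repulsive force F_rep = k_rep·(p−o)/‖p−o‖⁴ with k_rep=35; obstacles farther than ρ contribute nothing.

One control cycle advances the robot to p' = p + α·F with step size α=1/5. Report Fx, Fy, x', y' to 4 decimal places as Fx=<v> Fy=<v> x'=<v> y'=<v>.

Fx=15.5858 Fy=7.3787 x'=-2.8828 y'=-8.5243

F_att = 1·(g−p) = 1·(16,8) = (16.0000,8.0000)
o1: d²=13 ≤ ρ²=15; F_rep = 35·(-2,-3)/13² = (-0.4142,-0.6213)
o2: d²=117 > ρ²=15 → inactive
F = F_att + ΣF_rep = (15.5858,7.3787)
p' = p + 1/5·F = (-2.8828,-8.5243)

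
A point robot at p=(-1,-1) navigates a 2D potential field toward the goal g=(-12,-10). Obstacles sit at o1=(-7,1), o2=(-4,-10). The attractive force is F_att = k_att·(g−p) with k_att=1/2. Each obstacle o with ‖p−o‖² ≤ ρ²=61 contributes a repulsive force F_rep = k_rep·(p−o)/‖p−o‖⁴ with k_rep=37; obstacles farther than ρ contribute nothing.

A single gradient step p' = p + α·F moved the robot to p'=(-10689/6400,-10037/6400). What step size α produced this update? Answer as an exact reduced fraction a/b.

α = 1/8

F_att = 1/2·(g−p) = 1/2·(-11,-9) = (-5.5000,-4.5000)
o1: d²=40 ≤ ρ²=61; F_rep = 37·(6,-2)/40² = (0.1388,-0.0462)
o2: d²=90 > ρ²=61 → inactive
F = F_att + ΣF_rep = (-5.3613,-4.5462)
Δp = p'−p = (-0.6702,-0.5683); α = Δx/Fx = (-4289/6400) / (-4289/800) = 1/8
check: Δy/Fy = (-3637/6400) / (-3637/800) = 1/8 ✓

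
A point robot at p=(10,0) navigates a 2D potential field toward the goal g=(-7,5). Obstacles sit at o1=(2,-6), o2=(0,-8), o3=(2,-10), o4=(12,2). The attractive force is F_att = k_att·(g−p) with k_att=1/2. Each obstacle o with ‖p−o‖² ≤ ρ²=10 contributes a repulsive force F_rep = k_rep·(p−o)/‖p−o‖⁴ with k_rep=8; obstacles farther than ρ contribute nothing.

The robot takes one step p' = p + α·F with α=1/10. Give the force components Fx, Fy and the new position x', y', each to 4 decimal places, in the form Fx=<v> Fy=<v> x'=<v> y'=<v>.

F_att = 1/2·(g−p) = 1/2·(-17,5) = (-8.5000,2.5000)
o1: d²=100 > ρ²=10 → inactive
o2: d²=164 > ρ²=10 → inactive
o3: d²=164 > ρ²=10 → inactive
o4: d²=8 ≤ ρ²=10; F_rep = 8·(-2,-2)/8² = (-0.2500,-0.2500)
F = F_att + ΣF_rep = (-8.7500,2.2500)
p' = p + 1/10·F = (9.1250,0.2250)

Fx=-8.7500 Fy=2.2500 x'=9.1250 y'=0.2250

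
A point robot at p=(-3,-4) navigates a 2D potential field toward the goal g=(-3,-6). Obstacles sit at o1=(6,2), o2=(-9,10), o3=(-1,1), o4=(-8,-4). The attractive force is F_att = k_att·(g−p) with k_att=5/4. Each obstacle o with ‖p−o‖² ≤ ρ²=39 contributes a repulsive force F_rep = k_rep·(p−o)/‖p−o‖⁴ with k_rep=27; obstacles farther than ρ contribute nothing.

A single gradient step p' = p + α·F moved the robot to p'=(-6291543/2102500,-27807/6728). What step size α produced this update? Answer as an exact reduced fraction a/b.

α = 1/20

F_att = 5/4·(g−p) = 5/4·(0,-2) = (0.0000,-2.5000)
o1: d²=117 > ρ²=39 → inactive
o2: d²=232 > ρ²=39 → inactive
o3: d²=29 ≤ ρ²=39; F_rep = 27·(-2,-5)/29² = (-0.0642,-0.1605)
o4: d²=25 ≤ ρ²=39; F_rep = 27·(5,0)/25² = (0.2160,0.0000)
F = F_att + ΣF_rep = (0.1518,-2.6605)
Δp = p'−p = (0.0076,-0.1330); α = Δx/Fx = (15957/2102500) / (15957/105125) = 1/20
check: Δy/Fy = (-895/6728) / (-4475/1682) = 1/20 ✓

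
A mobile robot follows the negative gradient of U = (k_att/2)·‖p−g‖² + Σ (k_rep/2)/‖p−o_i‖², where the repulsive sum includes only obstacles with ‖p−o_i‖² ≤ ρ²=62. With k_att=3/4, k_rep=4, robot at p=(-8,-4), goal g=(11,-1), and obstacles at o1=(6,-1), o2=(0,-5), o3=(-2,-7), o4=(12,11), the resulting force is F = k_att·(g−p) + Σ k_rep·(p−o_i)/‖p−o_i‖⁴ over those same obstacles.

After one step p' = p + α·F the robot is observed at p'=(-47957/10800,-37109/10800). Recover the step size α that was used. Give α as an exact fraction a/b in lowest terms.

α = 1/4

F_att = 3/4·(g−p) = 3/4·(19,3) = (14.2500,2.2500)
o1: d²=205 > ρ²=62 → inactive
o2: d²=65 > ρ²=62 → inactive
o3: d²=45 ≤ ρ²=62; F_rep = 4·(-6,3)/45² = (-0.0119,0.0059)
o4: d²=625 > ρ²=62 → inactive
F = F_att + ΣF_rep = (14.2381,2.2559)
Δp = p'−p = (3.5595,0.5640); α = Δx/Fx = (38443/10800) / (38443/2700) = 1/4
check: Δy/Fy = (6091/10800) / (6091/2700) = 1/4 ✓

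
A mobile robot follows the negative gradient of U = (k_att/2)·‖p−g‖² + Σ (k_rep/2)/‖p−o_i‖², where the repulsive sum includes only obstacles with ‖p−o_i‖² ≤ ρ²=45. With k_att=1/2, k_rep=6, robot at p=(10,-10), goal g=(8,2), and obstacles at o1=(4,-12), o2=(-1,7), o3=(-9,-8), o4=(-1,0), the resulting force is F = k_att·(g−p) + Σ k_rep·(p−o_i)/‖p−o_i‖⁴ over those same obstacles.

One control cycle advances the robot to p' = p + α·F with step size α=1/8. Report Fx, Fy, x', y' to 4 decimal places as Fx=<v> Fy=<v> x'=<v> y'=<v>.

F_att = 1/2·(g−p) = 1/2·(-2,12) = (-1.0000,6.0000)
o1: d²=40 ≤ ρ²=45; F_rep = 6·(6,2)/40² = (0.0225,0.0075)
o2: d²=410 > ρ²=45 → inactive
o3: d²=365 > ρ²=45 → inactive
o4: d²=221 > ρ²=45 → inactive
F = F_att + ΣF_rep = (-0.9775,6.0075)
p' = p + 1/8·F = (9.8778,-9.2491)

Fx=-0.9775 Fy=6.0075 x'=9.8778 y'=-9.2491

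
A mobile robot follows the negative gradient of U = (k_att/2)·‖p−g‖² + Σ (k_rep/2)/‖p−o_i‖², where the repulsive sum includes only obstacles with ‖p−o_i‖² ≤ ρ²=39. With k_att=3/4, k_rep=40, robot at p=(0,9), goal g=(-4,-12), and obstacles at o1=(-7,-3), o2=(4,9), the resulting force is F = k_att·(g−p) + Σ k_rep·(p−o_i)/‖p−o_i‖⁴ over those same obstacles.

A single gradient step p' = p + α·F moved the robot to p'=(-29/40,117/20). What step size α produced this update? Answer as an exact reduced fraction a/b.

F_att = 3/4·(g−p) = 3/4·(-4,-21) = (-3.0000,-15.7500)
o1: d²=193 > ρ²=39 → inactive
o2: d²=16 ≤ ρ²=39; F_rep = 40·(-4,0)/16² = (-0.6250,0.0000)
F = F_att + ΣF_rep = (-3.6250,-15.7500)
Δp = p'−p = (-0.7250,-3.1500); α = Δx/Fx = (-29/40) / (-29/8) = 1/5
check: Δy/Fy = (-63/20) / (-63/4) = 1/5 ✓

α = 1/5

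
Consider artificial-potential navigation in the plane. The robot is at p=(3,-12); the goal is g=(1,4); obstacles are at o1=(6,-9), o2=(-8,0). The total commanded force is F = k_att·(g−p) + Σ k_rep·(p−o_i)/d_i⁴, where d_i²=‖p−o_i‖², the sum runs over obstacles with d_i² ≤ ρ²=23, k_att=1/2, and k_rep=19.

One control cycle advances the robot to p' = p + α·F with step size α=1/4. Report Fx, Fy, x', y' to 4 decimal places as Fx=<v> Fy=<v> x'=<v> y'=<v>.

F_att = 1/2·(g−p) = 1/2·(-2,16) = (-1.0000,8.0000)
o1: d²=18 ≤ ρ²=23; F_rep = 19·(-3,-3)/18² = (-0.1759,-0.1759)
o2: d²=265 > ρ²=23 → inactive
F = F_att + ΣF_rep = (-1.1759,7.8241)
p' = p + 1/4·F = (2.7060,-10.0440)

Fx=-1.1759 Fy=7.8241 x'=2.7060 y'=-10.0440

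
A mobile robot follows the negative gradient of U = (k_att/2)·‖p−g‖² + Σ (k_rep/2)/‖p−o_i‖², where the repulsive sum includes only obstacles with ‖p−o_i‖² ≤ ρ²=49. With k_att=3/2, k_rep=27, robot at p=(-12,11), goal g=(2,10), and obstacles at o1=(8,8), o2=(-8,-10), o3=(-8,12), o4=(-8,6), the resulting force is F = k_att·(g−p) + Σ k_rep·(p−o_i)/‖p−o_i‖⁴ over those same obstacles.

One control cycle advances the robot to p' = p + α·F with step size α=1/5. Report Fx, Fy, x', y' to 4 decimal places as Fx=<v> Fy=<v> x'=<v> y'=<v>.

Fx=20.5621 Fy=-1.5131 x'=-7.8876 y'=10.6974

F_att = 3/2·(g−p) = 3/2·(14,-1) = (21.0000,-1.5000)
o1: d²=409 > ρ²=49 → inactive
o2: d²=457 > ρ²=49 → inactive
o3: d²=17 ≤ ρ²=49; F_rep = 27·(-4,-1)/17² = (-0.3737,-0.0934)
o4: d²=41 ≤ ρ²=49; F_rep = 27·(-4,5)/41² = (-0.0642,0.0803)
F = F_att + ΣF_rep = (20.5621,-1.5131)
p' = p + 1/5·F = (-7.8876,10.6974)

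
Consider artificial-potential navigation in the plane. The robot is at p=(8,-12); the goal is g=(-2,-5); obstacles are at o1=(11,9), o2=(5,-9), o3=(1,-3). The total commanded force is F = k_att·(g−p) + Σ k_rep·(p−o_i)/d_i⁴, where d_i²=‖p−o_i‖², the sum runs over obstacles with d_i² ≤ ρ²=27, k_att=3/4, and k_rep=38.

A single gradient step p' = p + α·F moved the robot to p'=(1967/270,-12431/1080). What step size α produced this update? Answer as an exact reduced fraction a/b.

α = 1/10

F_att = 3/4·(g−p) = 3/4·(-10,7) = (-7.5000,5.2500)
o1: d²=450 > ρ²=27 → inactive
o2: d²=18 ≤ ρ²=27; F_rep = 38·(3,-3)/18² = (0.3519,-0.3519)
o3: d²=130 > ρ²=27 → inactive
F = F_att + ΣF_rep = (-7.1481,4.8981)
Δp = p'−p = (-0.7148,0.4898); α = Δx/Fx = (-193/270) / (-193/27) = 1/10
check: Δy/Fy = (529/1080) / (529/108) = 1/10 ✓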